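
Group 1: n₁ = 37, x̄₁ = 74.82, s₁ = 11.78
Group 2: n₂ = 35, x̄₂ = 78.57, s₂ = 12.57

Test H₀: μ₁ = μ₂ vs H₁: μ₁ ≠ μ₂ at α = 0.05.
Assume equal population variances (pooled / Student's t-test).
Student's two-sample t-test (equal variances):
H₀: μ₁ = μ₂
H₁: μ₁ ≠ μ₂
df = n₁ + n₂ - 2 = 70
Pooled variance s_p² = [(n₁-1)s₁² + (n₂-1)s₂²] / (n₁ + n₂ - 2) = [(36)(11.78²) + (34)(12.57²)] / 70 = 148.1118
SE = √(s_p²(1/n₁ + 1/n₂)) = √(148.1118 × (1/37 + 1/35)) = 2.8696
t = (x̄₁ - x̄₂) / SE = (74.82 - 78.57) / 2.8696 = -3.75 / 2.8696 = -1.307
p-value = 0.1956

Since p-value > α = 0.05, we fail to reject H₀.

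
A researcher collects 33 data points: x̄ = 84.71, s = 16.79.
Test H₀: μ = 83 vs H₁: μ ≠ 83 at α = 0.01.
One-sample t-test:
H₀: μ = 83
H₁: μ ≠ 83
df = n - 1 = 32
t = (x̄ - μ₀) / (s/√n) = (84.71 - 83) / (16.79/√33) = 0.585
p-value = 0.5626

Since p-value > α = 0.01, we fail to reject H₀.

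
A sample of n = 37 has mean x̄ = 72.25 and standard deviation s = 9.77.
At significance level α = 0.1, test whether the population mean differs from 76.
One-sample t-test:
H₀: μ = 76
H₁: μ ≠ 76
df = n - 1 = 36
t = (x̄ - μ₀) / (s/√n) = (72.25 - 76) / (9.77/√37) = -2.335
p-value = 0.0253

Since p-value < α = 0.1, we reject H₀.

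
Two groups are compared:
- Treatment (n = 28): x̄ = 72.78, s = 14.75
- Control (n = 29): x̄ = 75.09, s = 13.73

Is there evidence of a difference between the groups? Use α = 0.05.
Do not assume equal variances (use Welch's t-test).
Welch's two-sample t-test:
H₀: μ₁ = μ₂
H₁: μ₁ ≠ μ₂
s₁²/n₁ = 14.75²/28 = 7.7701,  s₂²/n₂ = 13.73²/29 = 6.5004
SE = √(s₁²/n₁ + s₂²/n₂) = √(7.7701 + 6.5004) = 3.7776
df (Welch-Satterthwaite) = (s₁²/n₁ + s₂²/n₂)² / [(s₁²/n₁)²/(n₁-1) + (s₂²/n₂)²/(n₂-1)] ≈ 54.38
t = (x̄₁ - x̄₂) / SE = (72.78 - 75.09) / 3.7776 = -2.31 / 3.7776 = -0.611
p-value = 0.5434

Since p-value > α = 0.05, we fail to reject H₀.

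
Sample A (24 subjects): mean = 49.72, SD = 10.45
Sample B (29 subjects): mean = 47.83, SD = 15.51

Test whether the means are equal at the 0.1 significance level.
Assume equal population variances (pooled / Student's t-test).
Student's two-sample t-test (equal variances):
H₀: μ₁ = μ₂
H₁: μ₁ ≠ μ₂
df = n₁ + n₂ - 2 = 51
Pooled variance s_p² = [(n₁-1)s₁² + (n₂-1)s₂²] / (n₁ + n₂ - 2) = [(23)(10.45²) + (28)(15.51²)] / 51 = 181.3204
SE = √(s_p²(1/n₁ + 1/n₂)) = √(181.3204 × (1/24 + 1/29)) = 3.7158
t = (x̄₁ - x̄₂) / SE = (49.72 - 47.83) / 3.7158 = 1.89 / 3.7158 = 0.509
p-value = 0.6132

Since p-value > α = 0.1, we fail to reject H₀.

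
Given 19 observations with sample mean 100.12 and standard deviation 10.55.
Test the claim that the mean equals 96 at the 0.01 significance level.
One-sample t-test:
H₀: μ = 96
H₁: μ ≠ 96
df = n - 1 = 18
t = (x̄ - μ₀) / (s/√n) = (100.12 - 96) / (10.55/√19) = 1.702
p-value = 0.1059

Since p-value > α = 0.01, we fail to reject H₀.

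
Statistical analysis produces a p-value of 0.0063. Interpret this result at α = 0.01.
Since p = 0.0063 < α = 0.01, reject H₀.
There is sufficient evidence to reject the null hypothesis; the result is statistically significant at the 0.01 level.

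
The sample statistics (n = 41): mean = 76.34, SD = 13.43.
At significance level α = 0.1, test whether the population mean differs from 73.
One-sample t-test:
H₀: μ = 73
H₁: μ ≠ 73
df = n - 1 = 40
t = (x̄ - μ₀) / (s/√n) = (76.34 - 73) / (13.43/√41) = 1.592
p-value = 0.1192

Since p-value > α = 0.1, we fail to reject H₀.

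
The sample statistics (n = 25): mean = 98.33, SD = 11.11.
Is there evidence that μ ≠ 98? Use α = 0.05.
One-sample t-test:
H₀: μ = 98
H₁: μ ≠ 98
df = n - 1 = 24
t = (x̄ - μ₀) / (s/√n) = (98.33 - 98) / (11.11/√25) = 0.149
p-value = 0.8832

Since p-value > α = 0.05, we fail to reject H₀.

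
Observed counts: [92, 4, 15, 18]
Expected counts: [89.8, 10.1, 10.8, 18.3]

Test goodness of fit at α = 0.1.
Chi-square goodness of fit test:
H₀: observed counts match expected distribution
H₁: observed counts differ from expected distribution
df = k - 1 = 3
χ² = Σ(O - E)²/E
   = (92 - 89.8)²/89.8 + (4 - 10.1)²/10.1 + (15 - 10.8)²/10.8 + (18 - 18.3)²/18.3
   = 0.054 + 3.684 + 1.633 + 0.005
   = 5.38
p-value = 0.1462

Since p-value > α = 0.1, we fail to reject H₀.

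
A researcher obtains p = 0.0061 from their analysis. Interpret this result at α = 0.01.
Since p = 0.0061 < α = 0.01, reject H₀.
There is sufficient evidence to reject the null hypothesis; the result is statistically significant at the 0.01 level.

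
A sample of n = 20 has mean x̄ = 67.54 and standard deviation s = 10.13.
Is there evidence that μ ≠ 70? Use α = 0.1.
One-sample t-test:
H₀: μ = 70
H₁: μ ≠ 70
df = n - 1 = 19
t = (x̄ - μ₀) / (s/√n) = (67.54 - 70) / (10.13/√20) = -1.086
p-value = 0.2911

Since p-value > α = 0.1, we fail to reject H₀.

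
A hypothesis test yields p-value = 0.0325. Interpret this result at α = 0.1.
Since p = 0.0325 < α = 0.1, reject H₀.
There is sufficient evidence to reject the null hypothesis; the result is statistically significant at the 0.1 level.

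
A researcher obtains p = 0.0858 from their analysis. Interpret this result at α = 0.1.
Since p = 0.0858 < α = 0.1, reject H₀.
There is sufficient evidence to reject the null hypothesis; the result is statistically significant at the 0.1 level.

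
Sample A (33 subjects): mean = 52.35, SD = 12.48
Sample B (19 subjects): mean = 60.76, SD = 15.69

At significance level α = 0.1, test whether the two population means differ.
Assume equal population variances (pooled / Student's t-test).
Student's two-sample t-test (equal variances):
H₀: μ₁ = μ₂
H₁: μ₁ ≠ μ₂
df = n₁ + n₂ - 2 = 50
Pooled variance s_p² = [(n₁-1)s₁² + (n₂-1)s₂²] / (n₁ + n₂ - 2) = [(32)(12.48²) + (18)(15.69²)] / 50 = 188.3037
SE = √(s_p²(1/n₁ + 1/n₂)) = √(188.3037 × (1/33 + 1/19)) = 3.9518
t = (x̄₁ - x̄₂) / SE = (52.35 - 60.76) / 3.9518 = -8.41 / 3.9518 = -2.128
p-value = 0.0383

Since p-value < α = 0.1, we reject H₀.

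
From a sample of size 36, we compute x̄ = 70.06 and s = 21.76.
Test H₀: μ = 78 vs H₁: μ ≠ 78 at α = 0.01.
One-sample t-test:
H₀: μ = 78
H₁: μ ≠ 78
df = n - 1 = 35
t = (x̄ - μ₀) / (s/√n) = (70.06 - 78) / (21.76/√36) = -2.189
p-value = 0.0353

Since p-value > α = 0.01, we fail to reject H₀.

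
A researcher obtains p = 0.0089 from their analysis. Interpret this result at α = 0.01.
Since p = 0.0089 < α = 0.01, reject H₀.
There is sufficient evidence to reject the null hypothesis; the result is statistically significant at the 0.01 level.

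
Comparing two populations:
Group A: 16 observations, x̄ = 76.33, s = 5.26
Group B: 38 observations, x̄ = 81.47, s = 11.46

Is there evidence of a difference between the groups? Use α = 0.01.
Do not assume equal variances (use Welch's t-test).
Welch's two-sample t-test:
H₀: μ₁ = μ₂
H₁: μ₁ ≠ μ₂
s₁²/n₁ = 5.26²/16 = 1.7292,  s₂²/n₂ = 11.46²/38 = 3.4561
SE = √(s₁²/n₁ + s₂²/n₂) = √(1.7292 + 3.4561) = 2.2771
df (Welch-Satterthwaite) = (s₁²/n₁ + s₂²/n₂)² / [(s₁²/n₁)²/(n₁-1) + (s₂²/n₂)²/(n₂-1)] ≈ 51.49
t = (x̄₁ - x̄₂) / SE = (76.33 - 81.47) / 2.2771 = -5.14 / 2.2771 = -2.257
p-value = 0.0283

Since p-value > α = 0.01, we fail to reject H₀.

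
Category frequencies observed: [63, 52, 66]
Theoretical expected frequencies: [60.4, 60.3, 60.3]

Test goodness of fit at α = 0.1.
Chi-square goodness of fit test:
H₀: observed counts match expected distribution
H₁: observed counts differ from expected distribution
df = k - 1 = 2
χ² = Σ(O - E)²/E
   = (63 - 60.4)²/60.4 + (52 - 60.3)²/60.3 + (66 - 60.3)²/60.3
   = 0.112 + 1.142 + 0.539
   = 1.79
p-value = 0.4080

Since p-value > α = 0.1, we fail to reject H₀.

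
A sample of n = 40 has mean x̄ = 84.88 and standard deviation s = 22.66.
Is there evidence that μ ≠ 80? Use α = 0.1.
One-sample t-test:
H₀: μ = 80
H₁: μ ≠ 80
df = n - 1 = 39
t = (x̄ - μ₀) / (s/√n) = (84.88 - 80) / (22.66/√40) = 1.362
p-value = 0.1810

Since p-value > α = 0.1, we fail to reject H₀.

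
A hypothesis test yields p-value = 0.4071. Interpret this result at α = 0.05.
Since p = 0.4071 > α = 0.05, fail to reject H₀.
There is insufficient evidence to reject the null hypothesis; the result is not statistically significant at the 0.05 level.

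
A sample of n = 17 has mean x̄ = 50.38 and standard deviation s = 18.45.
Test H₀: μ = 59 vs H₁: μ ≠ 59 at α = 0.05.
One-sample t-test:
H₀: μ = 59
H₁: μ ≠ 59
df = n - 1 = 16
t = (x̄ - μ₀) / (s/√n) = (50.38 - 59) / (18.45/√17) = -1.926
p-value = 0.0720

Since p-value > α = 0.05, we fail to reject H₀.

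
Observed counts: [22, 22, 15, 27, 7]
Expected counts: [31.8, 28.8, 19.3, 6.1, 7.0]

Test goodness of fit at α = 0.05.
Chi-square goodness of fit test:
H₀: observed counts match expected distribution
H₁: observed counts differ from expected distribution
df = k - 1 = 4
χ² = Σ(O - E)²/E
   = (22 - 31.8)²/31.8 + (22 - 28.8)²/28.8 + (15 - 19.3)²/19.3 + (27 - 6.1)²/6.1 + (7 - 7.0)²/7.0
   = 3.020 + 1.606 + 0.958 + 71.608 + 0.000
   = 77.19
p-value < 0.0001

Since p-value < α = 0.05, we reject H₀.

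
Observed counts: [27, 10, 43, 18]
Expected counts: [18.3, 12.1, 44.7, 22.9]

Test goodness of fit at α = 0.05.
Chi-square goodness of fit test:
H₀: observed counts match expected distribution
H₁: observed counts differ from expected distribution
df = k - 1 = 3
χ² = Σ(O - E)²/E
   = (27 - 18.3)²/18.3 + (10 - 12.1)²/12.1 + (43 - 44.7)²/44.7 + (18 - 22.9)²/22.9
   = 4.136 + 0.364 + 0.065 + 1.048
   = 5.61
p-value = 0.1320

Since p-value > α = 0.05, we fail to reject H₀.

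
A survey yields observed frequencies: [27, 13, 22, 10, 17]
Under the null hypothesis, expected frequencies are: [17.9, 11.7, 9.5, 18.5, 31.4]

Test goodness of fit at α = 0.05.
Chi-square goodness of fit test:
H₀: observed counts match expected distribution
H₁: observed counts differ from expected distribution
df = k - 1 = 4
χ² = Σ(O - E)²/E
   = (27 - 17.9)²/17.9 + (13 - 11.7)²/11.7 + (22 - 9.5)²/9.5 + (10 - 18.5)²/18.5 + (17 - 31.4)²/31.4
   = 4.626 + 0.144 + 16.447 + 3.905 + 6.604
   = 31.73
p-value < 0.0001

Since p-value < α = 0.05, we reject H₀.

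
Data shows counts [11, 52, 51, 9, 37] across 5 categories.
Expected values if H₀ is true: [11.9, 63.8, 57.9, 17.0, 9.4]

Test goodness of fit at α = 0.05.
Chi-square goodness of fit test:
H₀: observed counts match expected distribution
H₁: observed counts differ from expected distribution
df = k - 1 = 4
χ² = Σ(O - E)²/E
   = (11 - 11.9)²/11.9 + (52 - 63.8)²/63.8 + (51 - 57.9)²/57.9 + (9 - 17.0)²/17.0 + (37 - 9.4)²/9.4
   = 0.068 + 2.182 + 0.822 + 3.765 + 81.038
   = 87.88
p-value < 0.0001

Since p-value < α = 0.05, we reject H₀.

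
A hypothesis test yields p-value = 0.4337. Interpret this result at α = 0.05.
Since p = 0.4337 > α = 0.05, fail to reject H₀.
There is insufficient evidence to reject the null hypothesis; the result is not statistically significant at the 0.05 level.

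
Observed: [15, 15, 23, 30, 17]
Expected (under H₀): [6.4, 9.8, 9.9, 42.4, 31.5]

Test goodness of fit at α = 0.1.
Chi-square goodness of fit test:
H₀: observed counts match expected distribution
H₁: observed counts differ from expected distribution
df = k - 1 = 4
χ² = Σ(O - E)²/E
   = (15 - 6.4)²/6.4 + (15 - 9.8)²/9.8 + (23 - 9.9)²/9.9 + (30 - 42.4)²/42.4 + (17 - 31.5)²/31.5
   = 11.556 + 2.759 + 17.334 + 3.626 + 6.675
   = 41.95
p-value < 0.0001

Since p-value < α = 0.1, we reject H₀.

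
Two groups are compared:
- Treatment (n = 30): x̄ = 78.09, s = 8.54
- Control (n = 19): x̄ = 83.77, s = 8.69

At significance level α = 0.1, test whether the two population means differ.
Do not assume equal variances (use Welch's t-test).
Welch's two-sample t-test:
H₀: μ₁ = μ₂
H₁: μ₁ ≠ μ₂
s₁²/n₁ = 8.54²/30 = 2.4311,  s₂²/n₂ = 8.69²/19 = 3.9745
SE = √(s₁²/n₁ + s₂²/n₂) = √(2.4311 + 3.9745) = 2.5309
df (Welch-Satterthwaite) = (s₁²/n₁ + s₂²/n₂)² / [(s₁²/n₁)²/(n₁-1) + (s₂²/n₂)²/(n₂-1)] ≈ 37.94
t = (x̄₁ - x̄₂) / SE = (78.09 - 83.77) / 2.5309 = -5.68 / 2.5309 = -2.244
p-value = 0.0307

Since p-value < α = 0.1, we reject H₀.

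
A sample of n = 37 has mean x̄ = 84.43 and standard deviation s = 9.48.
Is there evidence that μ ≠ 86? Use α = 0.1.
One-sample t-test:
H₀: μ = 86
H₁: μ ≠ 86
df = n - 1 = 36
t = (x̄ - μ₀) / (s/√n) = (84.43 - 86) / (9.48/√37) = -1.007
p-value = 0.3205

Since p-value > α = 0.1, we fail to reject H₀.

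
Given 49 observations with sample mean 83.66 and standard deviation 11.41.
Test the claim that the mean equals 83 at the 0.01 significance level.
One-sample t-test:
H₀: μ = 83
H₁: μ ≠ 83
df = n - 1 = 48
t = (x̄ - μ₀) / (s/√n) = (83.66 - 83) / (11.41/√49) = 0.405
p-value = 0.6873

Since p-value > α = 0.01, we fail to reject H₀.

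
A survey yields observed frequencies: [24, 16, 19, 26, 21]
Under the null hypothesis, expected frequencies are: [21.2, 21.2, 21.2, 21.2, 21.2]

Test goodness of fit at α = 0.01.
Chi-square goodness of fit test:
H₀: observed counts match expected distribution
H₁: observed counts differ from expected distribution
df = k - 1 = 4
χ² = Σ(O - E)²/E
   = (24 - 21.2)²/21.2 + (16 - 21.2)²/21.2 + (19 - 21.2)²/21.2 + (26 - 21.2)²/21.2 + (21 - 21.2)²/21.2
   = 0.370 + 1.275 + 0.228 + 1.087 + 0.002
   = 2.96
p-value = 0.5642

Since p-value > α = 0.01, we fail to reject H₀.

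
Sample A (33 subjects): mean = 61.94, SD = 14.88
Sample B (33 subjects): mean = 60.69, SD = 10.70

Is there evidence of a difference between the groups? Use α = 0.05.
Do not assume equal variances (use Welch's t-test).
Welch's two-sample t-test:
H₀: μ₁ = μ₂
H₁: μ₁ ≠ μ₂
s₁²/n₁ = 14.88²/33 = 6.7095,  s₂²/n₂ = 10.70²/33 = 3.4694
SE = √(s₁²/n₁ + s₂²/n₂) = √(6.7095 + 3.4694) = 3.1904
df (Welch-Satterthwaite) = (s₁²/n₁ + s₂²/n₂)² / [(s₁²/n₁)²/(n₁-1) + (s₂²/n₂)²/(n₂-1)] ≈ 58.11
t = (x̄₁ - x̄₂) / SE = (61.94 - 60.69) / 3.1904 = 1.25 / 3.1904 = 0.392
p-value = 0.6966

Since p-value > α = 0.05, we fail to reject H₀.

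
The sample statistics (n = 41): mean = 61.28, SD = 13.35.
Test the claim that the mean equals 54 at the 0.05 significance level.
One-sample t-test:
H₀: μ = 54
H₁: μ ≠ 54
df = n - 1 = 40
t = (x̄ - μ₀) / (s/√n) = (61.28 - 54) / (13.35/√41) = 3.492
p-value = 0.0012

Since p-value < α = 0.05, we reject H₀.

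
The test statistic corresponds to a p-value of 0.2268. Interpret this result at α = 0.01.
Since p = 0.2268 > α = 0.01, fail to reject H₀.
There is insufficient evidence to reject the null hypothesis; the result is not statistically significant at the 0.01 level.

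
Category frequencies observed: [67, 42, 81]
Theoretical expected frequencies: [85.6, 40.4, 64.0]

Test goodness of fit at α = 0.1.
Chi-square goodness of fit test:
H₀: observed counts match expected distribution
H₁: observed counts differ from expected distribution
df = k - 1 = 2
χ² = Σ(O - E)²/E
   = (67 - 85.6)²/85.6 + (42 - 40.4)²/40.4 + (81 - 64.0)²/64.0
   = 4.042 + 0.063 + 4.516
   = 8.62
p-value = 0.0134

Since p-value < α = 0.1, we reject H₀.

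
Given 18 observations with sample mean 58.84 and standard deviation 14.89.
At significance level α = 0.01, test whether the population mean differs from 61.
One-sample t-test:
H₀: μ = 61
H₁: μ ≠ 61
df = n - 1 = 17
t = (x̄ - μ₀) / (s/√n) = (58.84 - 61) / (14.89/√18) = -0.615
p-value = 0.5464

Since p-value > α = 0.01, we fail to reject H₀.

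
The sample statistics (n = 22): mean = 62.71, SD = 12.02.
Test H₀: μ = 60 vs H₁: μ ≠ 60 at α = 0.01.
One-sample t-test:
H₀: μ = 60
H₁: μ ≠ 60
df = n - 1 = 21
t = (x̄ - μ₀) / (s/√n) = (62.71 - 60) / (12.02/√22) = 1.057
p-value = 0.3023

Since p-value > α = 0.01, we fail to reject H₀.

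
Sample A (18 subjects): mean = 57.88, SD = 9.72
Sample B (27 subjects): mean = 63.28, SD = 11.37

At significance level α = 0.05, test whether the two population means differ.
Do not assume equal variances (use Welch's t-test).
Welch's two-sample t-test:
H₀: μ₁ = μ₂
H₁: μ₁ ≠ μ₂
s₁²/n₁ = 9.72²/18 = 5.2488,  s₂²/n₂ = 11.37²/27 = 4.7880
SE = √(s₁²/n₁ + s₂²/n₂) = √(5.2488 + 4.7880) = 3.1681
df (Welch-Satterthwaite) = (s₁²/n₁ + s₂²/n₂)² / [(s₁²/n₁)²/(n₁-1) + (s₂²/n₂)²/(n₂-1)] ≈ 40.26
t = (x̄₁ - x̄₂) / SE = (57.88 - 63.28) / 3.1681 = -5.40 / 3.1681 = -1.704
p-value = 0.0960

Since p-value > α = 0.05, we fail to reject H₀.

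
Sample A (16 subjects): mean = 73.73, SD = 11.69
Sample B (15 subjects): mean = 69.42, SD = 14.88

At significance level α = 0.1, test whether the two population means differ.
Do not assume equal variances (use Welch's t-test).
Welch's two-sample t-test:
H₀: μ₁ = μ₂
H₁: μ₁ ≠ μ₂
s₁²/n₁ = 11.69²/16 = 8.5410,  s₂²/n₂ = 14.88²/15 = 14.7610
SE = √(s₁²/n₁ + s₂²/n₂) = √(8.5410 + 14.7610) = 4.8272
df (Welch-Satterthwaite) = (s₁²/n₁ + s₂²/n₂)² / [(s₁²/n₁)²/(n₁-1) + (s₂²/n₂)²/(n₂-1)] ≈ 26.58
t = (x̄₁ - x̄₂) / SE = (73.73 - 69.42) / 4.8272 = 4.31 / 4.8272 = 0.893
p-value = 0.3799

Since p-value > α = 0.1, we fail to reject H₀.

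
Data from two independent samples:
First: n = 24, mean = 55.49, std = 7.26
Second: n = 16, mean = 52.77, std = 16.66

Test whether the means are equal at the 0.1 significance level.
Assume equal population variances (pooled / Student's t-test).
Student's two-sample t-test (equal variances):
H₀: μ₁ = μ₂
H₁: μ₁ ≠ μ₂
df = n₁ + n₂ - 2 = 38
Pooled variance s_p² = [(n₁-1)s₁² + (n₂-1)s₂²] / (n₁ + n₂ - 2) = [(23)(7.26²) + (15)(16.66²)] / 38 = 141.4634
SE = √(s_p²(1/n₁ + 1/n₂)) = √(141.4634 × (1/24 + 1/16)) = 3.8387
t = (x̄₁ - x̄₂) / SE = (55.49 - 52.77) / 3.8387 = 2.72 / 3.8387 = 0.709
p-value = 0.4829

Since p-value > α = 0.1, we fail to reject H₀.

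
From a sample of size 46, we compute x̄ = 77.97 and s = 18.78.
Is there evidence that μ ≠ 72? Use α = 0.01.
One-sample t-test:
H₀: μ = 72
H₁: μ ≠ 72
df = n - 1 = 45
t = (x̄ - μ₀) / (s/√n) = (77.97 - 72) / (18.78/√46) = 2.156
p-value = 0.0365

Since p-value > α = 0.01, we fail to reject H₀.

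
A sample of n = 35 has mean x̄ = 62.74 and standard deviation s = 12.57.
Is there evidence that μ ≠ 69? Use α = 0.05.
One-sample t-test:
H₀: μ = 69
H₁: μ ≠ 69
df = n - 1 = 34
t = (x̄ - μ₀) / (s/√n) = (62.74 - 69) / (12.57/√35) = -2.946
p-value = 0.0058

Since p-value < α = 0.05, we reject H₀.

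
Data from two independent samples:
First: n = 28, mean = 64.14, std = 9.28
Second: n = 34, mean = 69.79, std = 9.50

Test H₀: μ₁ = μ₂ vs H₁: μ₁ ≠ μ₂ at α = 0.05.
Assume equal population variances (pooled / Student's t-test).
Student's two-sample t-test (equal variances):
H₀: μ₁ = μ₂
H₁: μ₁ ≠ μ₂
df = n₁ + n₂ - 2 = 60
Pooled variance s_p² = [(n₁-1)s₁² + (n₂-1)s₂²] / (n₁ + n₂ - 2) = [(27)(9.28²) + (33)(9.50²)] / 60 = 88.3908
SE = √(s_p²(1/n₁ + 1/n₂)) = √(88.3908 × (1/28 + 1/34)) = 2.3993
t = (x̄₁ - x̄₂) / SE = (64.14 - 69.79) / 2.3993 = -5.65 / 2.3993 = -2.355
p-value = 0.0218

Since p-value < α = 0.05, we reject H₀.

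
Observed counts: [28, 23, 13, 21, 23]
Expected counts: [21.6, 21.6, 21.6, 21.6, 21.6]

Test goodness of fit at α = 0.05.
Chi-square goodness of fit test:
H₀: observed counts match expected distribution
H₁: observed counts differ from expected distribution
df = k - 1 = 4
χ² = Σ(O - E)²/E
   = (28 - 21.6)²/21.6 + (23 - 21.6)²/21.6 + (13 - 21.6)²/21.6 + (21 - 21.6)²/21.6 + (23 - 21.6)²/21.6
   = 1.896 + 0.091 + 3.424 + 0.017 + 0.091
   = 5.52
p-value = 0.2381

Since p-value > α = 0.05, we fail to reject H₀.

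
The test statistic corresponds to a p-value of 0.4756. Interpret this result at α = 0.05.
Since p = 0.4756 > α = 0.05, fail to reject H₀.
There is insufficient evidence to reject the null hypothesis; the result is not statistically significant at the 0.05 level.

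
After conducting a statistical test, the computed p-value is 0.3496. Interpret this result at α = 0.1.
Since p = 0.3496 > α = 0.1, fail to reject H₀.
There is insufficient evidence to reject the null hypothesis; the result is not statistically significant at the 0.1 level.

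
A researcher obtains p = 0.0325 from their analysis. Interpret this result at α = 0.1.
Since p = 0.0325 < α = 0.1, reject H₀.
There is sufficient evidence to reject the null hypothesis; the result is statistically significant at the 0.1 level.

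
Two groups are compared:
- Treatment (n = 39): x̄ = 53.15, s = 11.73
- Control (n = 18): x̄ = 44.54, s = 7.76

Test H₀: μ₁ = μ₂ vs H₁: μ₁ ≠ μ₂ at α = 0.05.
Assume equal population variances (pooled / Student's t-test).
Student's two-sample t-test (equal variances):
H₀: μ₁ = μ₂
H₁: μ₁ ≠ μ₂
df = n₁ + n₂ - 2 = 55
Pooled variance s_p² = [(n₁-1)s₁² + (n₂-1)s₂²] / (n₁ + n₂ - 2) = [(38)(11.73²) + (17)(7.76²)] / 55 = 113.6769
SE = √(s_p²(1/n₁ + 1/n₂)) = √(113.6769 × (1/39 + 1/18)) = 3.0381
t = (x̄₁ - x̄₂) / SE = (53.15 - 44.54) / 3.0381 = 8.61 / 3.0381 = 2.834
p-value = 0.0064

Since p-value < α = 0.05, we reject H₀.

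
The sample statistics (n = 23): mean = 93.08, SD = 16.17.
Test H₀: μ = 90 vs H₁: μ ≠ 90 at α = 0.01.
One-sample t-test:
H₀: μ = 90
H₁: μ ≠ 90
df = n - 1 = 22
t = (x̄ - μ₀) / (s/√n) = (93.08 - 90) / (16.17/√23) = 0.913
p-value = 0.3709

Since p-value > α = 0.01, we fail to reject H₀.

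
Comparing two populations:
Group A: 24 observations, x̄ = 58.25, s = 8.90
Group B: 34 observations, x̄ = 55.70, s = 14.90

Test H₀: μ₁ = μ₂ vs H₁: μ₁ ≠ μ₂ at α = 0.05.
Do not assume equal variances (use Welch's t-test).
Welch's two-sample t-test:
H₀: μ₁ = μ₂
H₁: μ₁ ≠ μ₂
s₁²/n₁ = 8.90²/24 = 3.3004,  s₂²/n₂ = 14.90²/34 = 6.5297
SE = √(s₁²/n₁ + s₂²/n₂) = √(3.3004 + 6.5297) = 3.1353
df (Welch-Satterthwaite) = (s₁²/n₁ + s₂²/n₂)² / [(s₁²/n₁)²/(n₁-1) + (s₂²/n₂)²/(n₂-1)] ≈ 54.73
t = (x̄₁ - x̄₂) / SE = (58.25 - 55.70) / 3.1353 = 2.55 / 3.1353 = 0.813
p-value = 0.4196

Since p-value > α = 0.05, we fail to reject H₀.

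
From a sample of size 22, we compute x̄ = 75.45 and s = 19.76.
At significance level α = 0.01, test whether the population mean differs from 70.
One-sample t-test:
H₀: μ = 70
H₁: μ ≠ 70
df = n - 1 = 21
t = (x̄ - μ₀) / (s/√n) = (75.45 - 70) / (19.76/√22) = 1.294
p-value = 0.2098

Since p-value > α = 0.01, we fail to reject H₀.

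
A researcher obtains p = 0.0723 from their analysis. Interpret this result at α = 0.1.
Since p = 0.0723 < α = 0.1, reject H₀.
There is sufficient evidence to reject the null hypothesis; the result is statistically significant at the 0.1 level.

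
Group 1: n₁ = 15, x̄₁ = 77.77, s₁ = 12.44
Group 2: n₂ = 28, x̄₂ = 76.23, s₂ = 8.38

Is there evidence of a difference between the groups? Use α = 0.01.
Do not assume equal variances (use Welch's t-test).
Welch's two-sample t-test:
H₀: μ₁ = μ₂
H₁: μ₁ ≠ μ₂
s₁²/n₁ = 12.44²/15 = 10.3169,  s₂²/n₂ = 8.38²/28 = 2.5080
SE = √(s₁²/n₁ + s₂²/n₂) = √(10.3169 + 2.5080) = 3.5812
df (Welch-Satterthwaite) = (s₁²/n₁ + s₂²/n₂)² / [(s₁²/n₁)²/(n₁-1) + (s₂²/n₂)²/(n₂-1)] ≈ 20.99
t = (x̄₁ - x̄₂) / SE = (77.77 - 76.23) / 3.5812 = 1.54 / 3.5812 = 0.430
p-value = 0.6716

Since p-value > α = 0.01, we fail to reject H₀.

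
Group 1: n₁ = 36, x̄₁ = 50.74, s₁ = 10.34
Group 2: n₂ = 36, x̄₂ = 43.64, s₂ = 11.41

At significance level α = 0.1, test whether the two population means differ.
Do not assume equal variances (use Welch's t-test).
Welch's two-sample t-test:
H₀: μ₁ = μ₂
H₁: μ₁ ≠ μ₂
s₁²/n₁ = 10.34²/36 = 2.9699,  s₂²/n₂ = 11.41²/36 = 3.6163
SE = √(s₁²/n₁ + s₂²/n₂) = √(2.9699 + 3.6163) = 2.5664
df (Welch-Satterthwaite) = (s₁²/n₁ + s₂²/n₂)² / [(s₁²/n₁)²/(n₁-1) + (s₂²/n₂)²/(n₂-1)] ≈ 69.33
t = (x̄₁ - x̄₂) / SE = (50.74 - 43.64) / 2.5664 = 7.10 / 2.5664 = 2.767
p-value = 0.0073

Since p-value < α = 0.1, we reject H₀.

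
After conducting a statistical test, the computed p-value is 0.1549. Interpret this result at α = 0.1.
Since p = 0.1549 > α = 0.1, fail to reject H₀.
There is insufficient evidence to reject the null hypothesis; the result is not statistically significant at the 0.1 level.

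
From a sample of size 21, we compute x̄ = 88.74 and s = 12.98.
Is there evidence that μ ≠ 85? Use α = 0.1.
One-sample t-test:
H₀: μ = 85
H₁: μ ≠ 85
df = n - 1 = 20
t = (x̄ - μ₀) / (s/√n) = (88.74 - 85) / (12.98/√21) = 1.320
p-value = 0.2016

Since p-value > α = 0.1, we fail to reject H₀.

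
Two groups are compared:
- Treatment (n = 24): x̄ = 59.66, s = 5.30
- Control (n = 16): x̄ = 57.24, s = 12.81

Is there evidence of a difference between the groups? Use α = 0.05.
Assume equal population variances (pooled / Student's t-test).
Student's two-sample t-test (equal variances):
H₀: μ₁ = μ₂
H₁: μ₁ ≠ μ₂
df = n₁ + n₂ - 2 = 38
Pooled variance s_p² = [(n₁-1)s₁² + (n₂-1)s₂²] / (n₁ + n₂ - 2) = [(23)(5.30²) + (15)(12.81²)] / 38 = 81.7766
SE = √(s_p²(1/n₁ + 1/n₂)) = √(81.7766 × (1/24 + 1/16)) = 2.9186
t = (x̄₁ - x̄₂) / SE = (59.66 - 57.24) / 2.9186 = 2.42 / 2.9186 = 0.829
p-value = 0.4122

Since p-value > α = 0.05, we fail to reject H₀.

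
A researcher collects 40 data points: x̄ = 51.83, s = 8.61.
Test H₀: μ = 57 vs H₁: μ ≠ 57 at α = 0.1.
One-sample t-test:
H₀: μ = 57
H₁: μ ≠ 57
df = n - 1 = 39
t = (x̄ - μ₀) / (s/√n) = (51.83 - 57) / (8.61/√40) = -3.798
p-value = 0.0005

Since p-value < α = 0.1, we reject H₀.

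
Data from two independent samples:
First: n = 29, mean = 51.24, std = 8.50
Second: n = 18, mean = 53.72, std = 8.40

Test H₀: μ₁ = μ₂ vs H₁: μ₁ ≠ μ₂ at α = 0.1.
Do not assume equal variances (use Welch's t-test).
Welch's two-sample t-test:
H₀: μ₁ = μ₂
H₁: μ₁ ≠ μ₂
s₁²/n₁ = 8.50²/29 = 2.4914,  s₂²/n₂ = 8.40²/18 = 3.9200
SE = √(s₁²/n₁ + s₂²/n₂) = √(2.4914 + 3.9200) = 2.5321
df (Welch-Satterthwaite) = (s₁²/n₁ + s₂²/n₂)² / [(s₁²/n₁)²/(n₁-1) + (s₂²/n₂)²/(n₂-1)] ≈ 36.52
t = (x̄₁ - x̄₂) / SE = (51.24 - 53.72) / 2.5321 = -2.48 / 2.5321 = -0.979
p-value = 0.3338

Since p-value > α = 0.1, we fail to reject H₀.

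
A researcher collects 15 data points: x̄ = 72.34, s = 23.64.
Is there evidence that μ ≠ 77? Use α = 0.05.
One-sample t-test:
H₀: μ = 77
H₁: μ ≠ 77
df = n - 1 = 14
t = (x̄ - μ₀) / (s/√n) = (72.34 - 77) / (23.64/√15) = -0.763
p-value = 0.4579

Since p-value > α = 0.05, we fail to reject H₀.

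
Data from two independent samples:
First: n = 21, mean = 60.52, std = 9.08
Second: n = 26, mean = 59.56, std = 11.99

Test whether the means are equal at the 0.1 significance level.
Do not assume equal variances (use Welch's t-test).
Welch's two-sample t-test:
H₀: μ₁ = μ₂
H₁: μ₁ ≠ μ₂
s₁²/n₁ = 9.08²/21 = 3.9260,  s₂²/n₂ = 11.99²/26 = 5.5292
SE = √(s₁²/n₁ + s₂²/n₂) = √(3.9260 + 5.5292) = 3.0749
df (Welch-Satterthwaite) = (s₁²/n₁ + s₂²/n₂)² / [(s₁²/n₁)²/(n₁-1) + (s₂²/n₂)²/(n₂-1)] ≈ 44.84
t = (x̄₁ - x̄₂) / SE = (60.52 - 59.56) / 3.0749 = 0.96 / 3.0749 = 0.312
p-value = 0.7563

Since p-value > α = 0.1, we fail to reject H₀.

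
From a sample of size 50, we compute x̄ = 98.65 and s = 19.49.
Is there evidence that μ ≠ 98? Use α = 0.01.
One-sample t-test:
H₀: μ = 98
H₁: μ ≠ 98
df = n - 1 = 49
t = (x̄ - μ₀) / (s/√n) = (98.65 - 98) / (19.49/√50) = 0.236
p-value = 0.8146

Since p-value > α = 0.01, we fail to reject H₀.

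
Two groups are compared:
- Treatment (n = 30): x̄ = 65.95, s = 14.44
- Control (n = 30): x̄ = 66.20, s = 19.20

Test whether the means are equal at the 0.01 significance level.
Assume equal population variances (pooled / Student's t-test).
Student's two-sample t-test (equal variances):
H₀: μ₁ = μ₂
H₁: μ₁ ≠ μ₂
df = n₁ + n₂ - 2 = 58
Pooled variance s_p² = [(n₁-1)s₁² + (n₂-1)s₂²] / (n₁ + n₂ - 2) = [(29)(14.44²) + (29)(19.20²)] / 58 = 288.5768
SE = √(s_p²(1/n₁ + 1/n₂)) = √(288.5768 × (1/30 + 1/30)) = 4.3862
t = (x̄₁ - x̄₂) / SE = (65.95 - 66.20) / 4.3862 = -0.25 / 4.3862 = -0.057
p-value = 0.9547

Since p-value > α = 0.01, we fail to reject H₀.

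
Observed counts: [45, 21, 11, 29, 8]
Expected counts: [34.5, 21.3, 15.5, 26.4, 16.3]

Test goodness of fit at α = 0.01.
Chi-square goodness of fit test:
H₀: observed counts match expected distribution
H₁: observed counts differ from expected distribution
df = k - 1 = 4
χ² = Σ(O - E)²/E
   = (45 - 34.5)²/34.5 + (21 - 21.3)²/21.3 + (11 - 15.5)²/15.5 + (29 - 26.4)²/26.4 + (8 - 16.3)²/16.3
   = 3.196 + 0.004 + 1.306 + 0.256 + 4.226
   = 8.99
p-value = 0.0614

Since p-value > α = 0.01, we fail to reject H₀.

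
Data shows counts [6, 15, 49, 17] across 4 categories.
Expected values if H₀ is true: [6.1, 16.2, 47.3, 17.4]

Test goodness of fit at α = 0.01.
Chi-square goodness of fit test:
H₀: observed counts match expected distribution
H₁: observed counts differ from expected distribution
df = k - 1 = 3
χ² = Σ(O - E)²/E
   = (6 - 6.1)²/6.1 + (15 - 16.2)²/16.2 + (49 - 47.3)²/47.3 + (17 - 17.4)²/17.4
   = 0.002 + 0.089 + 0.061 + 0.009
   = 0.16
p-value = 0.9837

Since p-value > α = 0.01, we fail to reject H₀.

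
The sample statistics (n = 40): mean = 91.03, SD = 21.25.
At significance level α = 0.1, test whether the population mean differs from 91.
One-sample t-test:
H₀: μ = 91
H₁: μ ≠ 91
df = n - 1 = 39
t = (x̄ - μ₀) / (s/√n) = (91.03 - 91) / (21.25/√40) = 0.009
p-value = 0.9929

Since p-value > α = 0.1, we fail to reject H₀.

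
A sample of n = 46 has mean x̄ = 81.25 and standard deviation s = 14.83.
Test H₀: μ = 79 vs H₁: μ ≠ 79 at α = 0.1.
One-sample t-test:
H₀: μ = 79
H₁: μ ≠ 79
df = n - 1 = 45
t = (x̄ - μ₀) / (s/√n) = (81.25 - 79) / (14.83/√46) = 1.029
p-value = 0.3090

Since p-value > α = 0.1, we fail to reject H₀.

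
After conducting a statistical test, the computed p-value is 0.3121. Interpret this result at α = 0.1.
Since p = 0.3121 > α = 0.1, fail to reject H₀.
There is insufficient evidence to reject the null hypothesis; the result is not statistically significant at the 0.1 level.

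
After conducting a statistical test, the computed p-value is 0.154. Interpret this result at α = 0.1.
Since p = 0.154 > α = 0.1, fail to reject H₀.
There is insufficient evidence to reject the null hypothesis; the result is not statistically significant at the 0.1 level.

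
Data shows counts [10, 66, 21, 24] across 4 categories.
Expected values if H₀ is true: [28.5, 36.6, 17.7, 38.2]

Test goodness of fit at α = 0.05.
Chi-square goodness of fit test:
H₀: observed counts match expected distribution
H₁: observed counts differ from expected distribution
df = k - 1 = 3
χ² = Σ(O - E)²/E
   = (10 - 28.5)²/28.5 + (66 - 36.6)²/36.6 + (21 - 17.7)²/17.7 + (24 - 38.2)²/38.2
   = 12.009 + 23.616 + 0.615 + 5.279
   = 41.52
p-value < 0.0001

Since p-value < α = 0.05, we reject H₀.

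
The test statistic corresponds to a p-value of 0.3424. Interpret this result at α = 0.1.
Since p = 0.3424 > α = 0.1, fail to reject H₀.
There is insufficient evidence to reject the null hypothesis; the result is not statistically significant at the 0.1 level.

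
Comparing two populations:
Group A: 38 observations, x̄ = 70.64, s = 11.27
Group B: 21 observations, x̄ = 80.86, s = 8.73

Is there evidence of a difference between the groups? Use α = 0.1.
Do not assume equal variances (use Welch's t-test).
Welch's two-sample t-test:
H₀: μ₁ = μ₂
H₁: μ₁ ≠ μ₂
s₁²/n₁ = 11.27²/38 = 3.3424,  s₂²/n₂ = 8.73²/21 = 3.6292
SE = √(s₁²/n₁ + s₂²/n₂) = √(3.3424 + 3.6292) = 2.6404
df (Welch-Satterthwaite) = (s₁²/n₁ + s₂²/n₂)² / [(s₁²/n₁)²/(n₁-1) + (s₂²/n₂)²/(n₂-1)] ≈ 50.60
t = (x̄₁ - x̄₂) / SE = (70.64 - 80.86) / 2.6404 = -10.22 / 2.6404 = -3.871
p-value = 0.0003

Since p-value < α = 0.1, we reject H₀.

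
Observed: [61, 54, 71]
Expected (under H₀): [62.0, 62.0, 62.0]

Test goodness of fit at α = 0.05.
Chi-square goodness of fit test:
H₀: observed counts match expected distribution
H₁: observed counts differ from expected distribution
df = k - 1 = 2
χ² = Σ(O - E)²/E
   = (61 - 62.0)²/62.0 + (54 - 62.0)²/62.0 + (71 - 62.0)²/62.0
   = 0.016 + 1.032 + 1.306
   = 2.35
p-value = 0.3081

Since p-value > α = 0.05, we fail to reject H₀.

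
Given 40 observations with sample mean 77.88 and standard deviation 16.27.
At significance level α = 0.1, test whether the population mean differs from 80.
One-sample t-test:
H₀: μ = 80
H₁: μ ≠ 80
df = n - 1 = 39
t = (x̄ - μ₀) / (s/√n) = (77.88 - 80) / (16.27/√40) = -0.824
p-value = 0.4149

Since p-value > α = 0.1, we fail to reject H₀.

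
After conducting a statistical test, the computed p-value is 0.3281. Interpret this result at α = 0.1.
Since p = 0.3281 > α = 0.1, fail to reject H₀.
There is insufficient evidence to reject the null hypothesis; the result is not statistically significant at the 0.1 level.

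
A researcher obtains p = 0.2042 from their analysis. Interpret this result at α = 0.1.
Since p = 0.2042 > α = 0.1, fail to reject H₀.
There is insufficient evidence to reject the null hypothesis; the result is not statistically significant at the 0.1 level.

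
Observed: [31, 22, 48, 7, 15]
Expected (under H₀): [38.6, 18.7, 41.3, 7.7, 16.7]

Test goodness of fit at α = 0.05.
Chi-square goodness of fit test:
H₀: observed counts match expected distribution
H₁: observed counts differ from expected distribution
df = k - 1 = 4
χ² = Σ(O - E)²/E
   = (31 - 38.6)²/38.6 + (22 - 18.7)²/18.7 + (48 - 41.3)²/41.3 + (7 - 7.7)²/7.7 + (15 - 16.7)²/16.7
   = 1.496 + 0.582 + 1.087 + 0.064 + 0.173
   = 3.40
p-value = 0.4929

Since p-value > α = 0.05, we fail to reject H₀.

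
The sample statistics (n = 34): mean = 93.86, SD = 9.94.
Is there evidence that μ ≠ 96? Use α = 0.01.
One-sample t-test:
H₀: μ = 96
H₁: μ ≠ 96
df = n - 1 = 33
t = (x̄ - μ₀) / (s/√n) = (93.86 - 96) / (9.94/√34) = -1.255
p-value = 0.2182

Since p-value > α = 0.01, we fail to reject H₀.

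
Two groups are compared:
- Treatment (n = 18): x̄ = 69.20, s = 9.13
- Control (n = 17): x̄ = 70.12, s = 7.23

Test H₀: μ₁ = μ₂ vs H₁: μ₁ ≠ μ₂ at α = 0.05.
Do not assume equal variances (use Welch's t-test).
Welch's two-sample t-test:
H₀: μ₁ = μ₂
H₁: μ₁ ≠ μ₂
s₁²/n₁ = 9.13²/18 = 4.6309,  s₂²/n₂ = 7.23²/17 = 3.0749
SE = √(s₁²/n₁ + s₂²/n₂) = √(4.6309 + 3.0749) = 2.7759
df (Welch-Satterthwaite) = (s₁²/n₁ + s₂²/n₂)² / [(s₁²/n₁)²/(n₁-1) + (s₂²/n₂)²/(n₂-1)] ≈ 32.05
t = (x̄₁ - x̄₂) / SE = (69.20 - 70.12) / 2.7759 = -0.92 / 2.7759 = -0.331
p-value = 0.7425

Since p-value > α = 0.05, we fail to reject H₀.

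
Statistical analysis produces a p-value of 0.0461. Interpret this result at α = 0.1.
Since p = 0.0461 < α = 0.1, reject H₀.
There is sufficient evidence to reject the null hypothesis; the result is statistically significant at the 0.1 level.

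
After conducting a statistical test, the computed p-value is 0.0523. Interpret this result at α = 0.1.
Since p = 0.0523 < α = 0.1, reject H₀.
There is sufficient evidence to reject the null hypothesis; the result is statistically significant at the 0.1 level.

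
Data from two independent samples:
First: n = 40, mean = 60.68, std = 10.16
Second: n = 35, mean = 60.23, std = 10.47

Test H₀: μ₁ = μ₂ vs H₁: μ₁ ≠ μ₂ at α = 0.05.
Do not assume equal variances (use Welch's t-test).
Welch's two-sample t-test:
H₀: μ₁ = μ₂
H₁: μ₁ ≠ μ₂
s₁²/n₁ = 10.16²/40 = 2.5806,  s₂²/n₂ = 10.47²/35 = 3.1320
SE = √(s₁²/n₁ + s₂²/n₂) = √(2.5806 + 3.1320) = 2.3901
df (Welch-Satterthwaite) = (s₁²/n₁ + s₂²/n₂)² / [(s₁²/n₁)²/(n₁-1) + (s₂²/n₂)²/(n₂-1)] ≈ 71.06
t = (x̄₁ - x̄₂) / SE = (60.68 - 60.23) / 2.3901 = 0.45 / 2.3901 = 0.188
p-value = 0.8512

Since p-value > α = 0.05, we fail to reject H₀.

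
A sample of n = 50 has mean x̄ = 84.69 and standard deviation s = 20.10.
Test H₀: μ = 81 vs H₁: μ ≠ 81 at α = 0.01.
One-sample t-test:
H₀: μ = 81
H₁: μ ≠ 81
df = n - 1 = 49
t = (x̄ - μ₀) / (s/√n) = (84.69 - 81) / (20.10/√50) = 1.298
p-value = 0.2003

Since p-value > α = 0.01, we fail to reject H₀.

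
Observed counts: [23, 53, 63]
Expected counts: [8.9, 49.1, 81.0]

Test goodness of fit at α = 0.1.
Chi-square goodness of fit test:
H₀: observed counts match expected distribution
H₁: observed counts differ from expected distribution
df = k - 1 = 2
χ² = Σ(O - E)²/E
   = (23 - 8.9)²/8.9 + (53 - 49.1)²/49.1 + (63 - 81.0)²/81.0
   = 22.338 + 0.310 + 4.000
   = 26.65
p-value < 0.0001

Since p-value < α = 0.1, we reject H₀.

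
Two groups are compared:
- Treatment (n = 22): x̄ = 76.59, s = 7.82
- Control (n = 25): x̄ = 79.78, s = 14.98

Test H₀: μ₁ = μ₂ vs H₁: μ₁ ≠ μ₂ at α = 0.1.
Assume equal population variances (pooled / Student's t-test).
Student's two-sample t-test (equal variances):
H₀: μ₁ = μ₂
H₁: μ₁ ≠ μ₂
df = n₁ + n₂ - 2 = 45
Pooled variance s_p² = [(n₁-1)s₁² + (n₂-1)s₂²] / (n₁ + n₂ - 2) = [(21)(7.82²) + (24)(14.98²)] / 45 = 148.2180
SE = √(s_p²(1/n₁ + 1/n₂)) = √(148.2180 × (1/22 + 1/25)) = 3.5589
t = (x̄₁ - x̄₂) / SE = (76.59 - 79.78) / 3.5589 = -3.19 / 3.5589 = -0.896
p-value = 0.3748

Since p-value > α = 0.1, we fail to reject H₀.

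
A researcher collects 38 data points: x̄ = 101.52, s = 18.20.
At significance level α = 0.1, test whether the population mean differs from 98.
One-sample t-test:
H₀: μ = 98
H₁: μ ≠ 98
df = n - 1 = 37
t = (x̄ - μ₀) / (s/√n) = (101.52 - 98) / (18.20/√38) = 1.192
p-value = 0.2408

Since p-value > α = 0.1, we fail to reject H₀.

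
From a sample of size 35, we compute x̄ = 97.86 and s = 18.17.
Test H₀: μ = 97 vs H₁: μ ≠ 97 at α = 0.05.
One-sample t-test:
H₀: μ = 97
H₁: μ ≠ 97
df = n - 1 = 34
t = (x̄ - μ₀) / (s/√n) = (97.86 - 97) / (18.17/√35) = 0.280
p-value = 0.7812

Since p-value > α = 0.05, we fail to reject H₀.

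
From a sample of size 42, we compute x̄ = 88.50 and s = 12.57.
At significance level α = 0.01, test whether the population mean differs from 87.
One-sample t-test:
H₀: μ = 87
H₁: μ ≠ 87
df = n - 1 = 41
t = (x̄ - μ₀) / (s/√n) = (88.50 - 87) / (12.57/√42) = 0.773
p-value = 0.4437

Since p-value > α = 0.01, we fail to reject H₀.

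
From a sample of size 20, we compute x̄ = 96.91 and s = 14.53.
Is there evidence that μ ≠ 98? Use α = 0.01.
One-sample t-test:
H₀: μ = 98
H₁: μ ≠ 98
df = n - 1 = 19
t = (x̄ - μ₀) / (s/√n) = (96.91 - 98) / (14.53/√20) = -0.335
p-value = 0.7409

Since p-value > α = 0.01, we fail to reject H₀.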